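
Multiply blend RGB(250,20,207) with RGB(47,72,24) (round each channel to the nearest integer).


Multiply: C = A×B/255, rounded to nearest integer
R: 250×47/255 = 11750/255 ≈ 46.078 → 46
G: 20×72/255 = 1440/255 ≈ 5.647 → 6
B: 207×24/255 = 4968/255 ≈ 19.482 → 19
= RGB(46, 6, 19)


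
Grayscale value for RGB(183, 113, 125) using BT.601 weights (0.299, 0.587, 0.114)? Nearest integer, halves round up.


Gray = 0.299×R + 0.587×G + 0.114×B
Gray = 0.299×183 + 0.587×113 + 0.114×125
Gray = 54.717 + 66.331 + 14.250
Gray = 135.298 → round half up → 135
Gray = 135


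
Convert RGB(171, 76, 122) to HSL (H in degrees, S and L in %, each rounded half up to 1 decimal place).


Normalize: R'=171/255≈0.6706, G'=76/255≈0.2980, B'=122/255≈0.4784
Max=171/255, Min=76/255, Δ=Max-Min=95/255
L = (Max+Min)/2 = (171+76)/510 = 247/510 = 0.48431… → L = 48.4%
L ≤ 0.5 → S = Δ/(Max+Min) = 95/(171+76) = 95/247 = 0.38461… → S = 38.5%
(the 1/255 factors cancel in S and H, so raw channel differences can be used)
Max is R' → H = 60 × (((G-B)/Δ) mod 6) = 60 × (((76-122)/95) mod 6)
  (-46)/95 = -0.4842…; negative, so add 6 → 5.5157…
  H = 60 × 5.5157… = 330.947…° → H = 330.9°
= HSL(330.9°, 38.5%, 48.4%)


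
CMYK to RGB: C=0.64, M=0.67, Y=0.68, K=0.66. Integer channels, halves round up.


R = 255 × (1-C) × (1-K) = 255 × 0.36 × 0.34 = 31.212 → 31
G = 255 × (1-M) × (1-K) = 255 × 0.33 × 0.34 = 28.611 → 29
B = 255 × (1-Y) × (1-K) = 255 × 0.32 × 0.34 = 27.744 → 28
= RGB(31, 29, 28)


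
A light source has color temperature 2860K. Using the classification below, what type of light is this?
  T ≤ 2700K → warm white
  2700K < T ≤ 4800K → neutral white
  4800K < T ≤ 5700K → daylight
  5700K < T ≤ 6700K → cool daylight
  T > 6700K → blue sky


Temperature: 2860K
2700K < 2860K ≤ 4800K → neutral white
Classification: neutral white


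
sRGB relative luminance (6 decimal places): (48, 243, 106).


Linearize each channel (sRGB transfer function): c = v/255; c_lin = c/12.92 if c ≤ 0.04045, else ((c+0.055)/1.055)^2.4
  R: 48/255 ≈ 0.188235 > 0.04045 → ((0.188235+0.055)/1.055)^2.4 ≈ 0.029557
  G: 243/255 ≈ 0.952941 > 0.04045 → ((0.952941+0.055)/1.055)^2.4 ≈ 0.896269
  B: 106/255 ≈ 0.415686 > 0.04045 → ((0.415686+0.055)/1.055)^2.4 ≈ 0.144128
R_lin = 0.029557, G_lin = 0.896269, B_lin = 0.144128
L = 0.2126×R + 0.7152×G + 0.0722×B
L = 0.2126×0.029557 + 0.7152×0.896269 + 0.0722×0.144128
L ≈ 0.657702


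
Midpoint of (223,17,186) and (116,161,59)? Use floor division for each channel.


Midpoint: each channel = ⌊(C₁+C₂)/2⌋
R: ⌊(223+116)/2⌋ = 169
G: ⌊(17+161)/2⌋ = 89
B: ⌊(186+59)/2⌋ = 122
= RGB(169, 89, 122)


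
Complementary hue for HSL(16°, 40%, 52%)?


Complement = opposite side of color wheel = hue + 180°
H' = (16 + 180) mod 360 = 196°
S and L unchanged.
= HSL(196°, 40%, 52%)


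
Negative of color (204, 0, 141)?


Invert: (255-R, 255-G, 255-B)
R: 255-204 = 51
G: 255-0 = 255
B: 255-141 = 114
= RGB(51, 255, 114)


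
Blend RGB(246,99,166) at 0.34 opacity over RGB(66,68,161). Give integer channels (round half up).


C = α×F + (1-α)×B, with 1-α = 0.66
R: 0.34×246 + 0.66×66 = 83.64 + 43.56 = 127.20 → 127
G: 0.34×99 + 0.66×68 = 33.66 + 44.88 = 78.54 → 79
B: 0.34×166 + 0.66×161 = 56.44 + 106.26 = 162.70 → 163
= RGB(127, 79, 163)


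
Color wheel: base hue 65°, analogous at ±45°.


Base hue: 65°
Left analog: (65 - 45) mod 360 = 20°
Right analog: (65 + 45) mod 360 = 110°
Analogous hues = 20° and 110°


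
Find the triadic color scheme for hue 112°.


Triadic: equally spaced at 120° intervals
H1 = 112°
H2 = (112 + 120) mod 360 = 232°
H3 = (112 + 240) mod 360 = 352°
Triadic = 112°, 232°, 352°


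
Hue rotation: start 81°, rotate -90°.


New hue = (H + rotation) mod 360
New hue = (81 -90) mod 360
= -9 mod 360
= 351°


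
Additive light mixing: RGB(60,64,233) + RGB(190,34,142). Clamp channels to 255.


Additive: each channel = min(255, C₁+C₂)
R: 60+190 = 250 → 250
G: 64+34 = 98 → 98
B: 233+142 = 375 → 255
= RGB(250, 98, 255)


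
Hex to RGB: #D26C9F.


D2 → 210 (R)
6C → 108 (G)
9F → 159 (B)
= RGB(210, 108, 159)


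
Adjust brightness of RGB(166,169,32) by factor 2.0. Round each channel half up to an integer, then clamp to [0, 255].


Multiply each channel by 2.0, round half up, clamp to [0, 255]
R: 166×2.0 = 332 → clamp → 255
G: 169×2.0 = 338 → clamp → 255
B: 32×2.0 = 64
= RGB(255, 255, 64)


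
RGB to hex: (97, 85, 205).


R = 97 → 61 (hex)
G = 85 → 55 (hex)
B = 205 → CD (hex)
Hex = #6155CD


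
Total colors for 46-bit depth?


Colors = 2^bits = 2^46
= 70,368,744,177,664 colors


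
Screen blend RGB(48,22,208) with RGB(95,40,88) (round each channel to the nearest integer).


Screen: C = 255 - (255-A)×(255-B)/255, rounded to nearest integer
R: 255 - (255-48)×(255-95)/255 = 255 - 33120/255 ≈ 255 - 129.882 = 125.118 → 125
G: 255 - (255-22)×(255-40)/255 = 255 - 50095/255 ≈ 255 - 196.451 = 58.549 → 59
B: 255 - (255-208)×(255-88)/255 = 255 - 7849/255 ≈ 255 - 30.780 = 224.220 → 224
= RGB(125, 59, 224)


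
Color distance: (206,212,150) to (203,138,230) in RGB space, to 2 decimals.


d = √[(R₁-R₂)² + (G₁-G₂)² + (B₁-B₂)²]
d = √[(206-203)² + (212-138)² + (150-230)²]
d = √[9 + 5476 + 6400]
d = √11885
d ≈ 109.02


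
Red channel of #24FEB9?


Color: #24FEB9
R = 24 = 36
G = FE = 254
B = B9 = 185
Red = 36


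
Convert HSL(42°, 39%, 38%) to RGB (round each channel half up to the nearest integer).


H=42°, S=0.39, L=0.38
C = (1-|2L-1|)×S = (1-|-0.24|)×0.39 = 0.2964
H' = H/60 = 42/60 ≈ 0.7000; X = C×(1-|H' mod 2 - 1|) = 0.20748
m = L - C/2 = 0.38 - 0.1482 = 0.2318
Sector ⌊H'⌋ = 0 → (R',G',B') = (0.2964, 0.20748, 0.0)
RGB = ((R'+m)×255, (G'+m)×255, (B'+m)×255) = (134.691, 112.0164, 59.109)
Round half up → RGB(135, 112, 59)


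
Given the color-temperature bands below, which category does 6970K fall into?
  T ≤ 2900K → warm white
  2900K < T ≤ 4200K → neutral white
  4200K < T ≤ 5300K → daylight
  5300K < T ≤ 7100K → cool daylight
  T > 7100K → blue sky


Temperature: 6970K
5300K < 6970K ≤ 7100K → cool daylight
Classification: cool daylight


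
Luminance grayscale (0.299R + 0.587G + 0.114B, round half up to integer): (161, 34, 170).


Gray = 0.299×R + 0.587×G + 0.114×B
Gray = 0.299×161 + 0.587×34 + 0.114×170
Gray = 48.139 + 19.958 + 19.380
Gray = 87.477 → round half up → 87
Gray = 87


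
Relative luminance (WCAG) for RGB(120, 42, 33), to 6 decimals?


Linearize each channel (sRGB transfer function): c = v/255; c_lin = c/12.92 if c ≤ 0.04045, else ((c+0.055)/1.055)^2.4
  R: 120/255 ≈ 0.470588 > 0.04045 → ((0.470588+0.055)/1.055)^2.4 ≈ 0.187821
  G: 42/255 ≈ 0.164706 > 0.04045 → ((0.164706+0.055)/1.055)^2.4 ≈ 0.023153
  B: 33/255 ≈ 0.129412 > 0.04045 → ((0.129412+0.055)/1.055)^2.4 ≈ 0.015209
R_lin = 0.187821, G_lin = 0.023153, B_lin = 0.015209
L = 0.2126×R + 0.7152×G + 0.0722×B
L = 0.2126×0.187821 + 0.7152×0.023153 + 0.0722×0.015209
L ≈ 0.057588


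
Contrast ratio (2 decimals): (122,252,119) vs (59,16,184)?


Linearize each sRGB channel c=v/255: c/12.92 if c ≤ 0.04045 else ((c+0.055)/1.055)^2.4
L = 0.2126×R_lin + 0.7152×G_lin + 0.0722×B_lin
Color 1 (122,252,119):
  R=122: 122/255≈0.4784 > 0.04045 → ((0.4784+0.055)/1.055)^2.4 ≈ 0.19462
  G=252: 252/255≈0.9882 > 0.04045 → ((0.9882+0.055)/1.055)^2.4 ≈ 0.97345
  B=119: 119/255≈0.4667 > 0.04045 → ((0.4667+0.055)/1.055)^2.4 ≈ 0.18447
  L1 = 0.2126×0.19462 + 0.7152×0.97345 + 0.0722×0.18447 ≈ 0.75090
Color 2 (59,16,184):
  R=59: 59/255≈0.2314 > 0.04045 → ((0.2314+0.055)/1.055)^2.4 ≈ 0.04374
  G=16: 16/255≈0.0627 > 0.04045 → ((0.0627+0.055)/1.055)^2.4 ≈ 0.00518
  B=184: 184/255≈0.7216 > 0.04045 → ((0.7216+0.055)/1.055)^2.4 ≈ 0.47932
  L2 = 0.2126×0.04374 + 0.7152×0.00518 + 0.0722×0.47932 ≈ 0.04761
Lighter = 0.75090, Darker = 0.04761
Ratio = (L_lighter + 0.05) / (L_darker + 0.05)
Ratio = (0.75090 + 0.05) / (0.04761 + 0.05) = 0.80090 / 0.09761 ≈ 8.2051
Ratio ≈ 8.21:1


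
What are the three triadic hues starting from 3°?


Triadic: equally spaced at 120° intervals
H1 = 3°
H2 = (3 + 120) mod 360 = 123°
H3 = (3 + 240) mod 360 = 243°
Triadic = 3°, 123°, 243°


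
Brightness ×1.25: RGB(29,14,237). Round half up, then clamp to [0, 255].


Multiply each channel by 1.25, round half up, clamp to [0, 255]
R: 29×1.25 = 36.25 → round → 36
G: 14×1.25 = 17.5 → round → 18
B: 237×1.25 = 296.25 → round → 296 → clamp → 255
= RGB(36, 18, 255)


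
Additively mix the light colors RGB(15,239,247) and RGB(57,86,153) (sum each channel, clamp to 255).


Additive: each channel = min(255, C₁+C₂)
R: 15+57 = 72 → 72
G: 239+86 = 325 → 255
B: 247+153 = 400 → 255
= RGB(72, 255, 255)


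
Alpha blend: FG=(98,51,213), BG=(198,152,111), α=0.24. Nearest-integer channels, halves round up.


C = α×F + (1-α)×B, with 1-α = 0.76
R: 0.24×98 + 0.76×198 = 23.52 + 150.48 = 174.00 → 174
G: 0.24×51 + 0.76×152 = 12.24 + 115.52 = 127.76 → 128
B: 0.24×213 + 0.76×111 = 51.12 + 84.36 = 135.48 → 135
= RGB(174, 128, 135)


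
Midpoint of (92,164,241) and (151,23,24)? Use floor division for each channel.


Midpoint: each channel = ⌊(C₁+C₂)/2⌋
R: ⌊(92+151)/2⌋ = 121
G: ⌊(164+23)/2⌋ = 93
B: ⌊(241+24)/2⌋ = 132
= RGB(121, 93, 132)


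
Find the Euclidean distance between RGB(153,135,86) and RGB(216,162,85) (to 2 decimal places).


d = √[(R₁-R₂)² + (G₁-G₂)² + (B₁-B₂)²]
d = √[(153-216)² + (135-162)² + (86-85)²]
d = √[3969 + 729 + 1]
d = √4699
d ≈ 68.55


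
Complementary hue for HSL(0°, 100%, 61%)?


Complement = opposite side of color wheel = hue + 180°
H' = (0 + 180) mod 360 = 180°
S and L unchanged.
= HSL(180°, 100%, 61%)


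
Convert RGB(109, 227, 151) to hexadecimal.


R = 109 → 6D (hex)
G = 227 → E3 (hex)
B = 151 → 97 (hex)
Hex = #6DE397


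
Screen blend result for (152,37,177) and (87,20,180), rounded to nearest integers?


Screen: C = 255 - (255-A)×(255-B)/255, rounded to nearest integer
R: 255 - (255-152)×(255-87)/255 = 255 - 17304/255 ≈ 255 - 67.859 = 187.141 → 187
G: 255 - (255-37)×(255-20)/255 = 255 - 51230/255 ≈ 255 - 200.902 = 54.098 → 54
B: 255 - (255-177)×(255-180)/255 = 255 - 5850/255 ≈ 255 - 22.941 = 232.059 → 232
= RGB(187, 54, 232)


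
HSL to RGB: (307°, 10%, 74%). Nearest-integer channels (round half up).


H=307°, S=0.10, L=0.74
C = (1-|2L-1|)×S = (1-|0.48|)×0.10 = 0.052
H' = H/60 = 307/60 ≈ 5.1167; X = C×(1-|H' mod 2 - 1|) ≈ 0.0459
m = L - C/2 = 0.74 - 0.026 = 0.714
Sector ⌊H'⌋ = 5 → (R',G',B') = (0.052, 0.0, ≈0.0459)
RGB = ((R'+m)×255, (G'+m)×255, (B'+m)×255) = (195.33, 182.07, 193.783)
Round half up → RGB(195, 182, 194)


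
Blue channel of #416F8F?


Color: #416F8F
R = 41 = 65
G = 6F = 111
B = 8F = 143
Blue = 143


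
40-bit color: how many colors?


Colors = 2^bits = 2^40
= 1,099,511,627,776 colors


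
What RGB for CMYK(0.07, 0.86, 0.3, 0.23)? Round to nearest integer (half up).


R = 255 × (1-C) × (1-K) = 255 × 0.93 × 0.77 = 182.6055 → 183
G = 255 × (1-M) × (1-K) = 255 × 0.14 × 0.77 = 27.489 → 27
B = 255 × (1-Y) × (1-K) = 255 × 0.70 × 0.77 = 137.445 → 137
= RGB(183, 27, 137)


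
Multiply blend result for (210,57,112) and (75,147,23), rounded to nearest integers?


Multiply: C = A×B/255, rounded to nearest integer
R: 210×75/255 = 15750/255 ≈ 61.765 → 62
G: 57×147/255 = 8379/255 ≈ 32.859 → 33
B: 112×23/255 = 2576/255 ≈ 10.102 → 10
= RGB(62, 33, 10)


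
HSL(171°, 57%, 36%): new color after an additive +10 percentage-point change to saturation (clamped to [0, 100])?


Original S = 57%
Adjustment = +10 percentage points
New S = 57 + (10) = 67
Clamp to [0, 100] → 67
= HSL(171°, 67%, 36%)


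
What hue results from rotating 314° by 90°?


New hue = (H + rotation) mod 360
New hue = (314 + 90) mod 360
= 404 mod 360
= 44°


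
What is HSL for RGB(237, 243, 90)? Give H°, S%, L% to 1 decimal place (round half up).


Normalize: R'=237/255≈0.9294, G'=243/255≈0.9529, B'=90/255≈0.3529
Max=243/255, Min=90/255, Δ=Max-Min=153/255
L = (Max+Min)/2 = (243+90)/510 = 333/510 = 0.65294… → L = 65.3%
L > 0.5 → S = Δ/(2-Max-Min) = 153/(510-243-90) = 153/177 = 0.86440… → S = 86.4%
(the 1/255 factors cancel in S and H, so raw channel differences can be used)
Max is G' → H = 60 × ((B-R)/Δ + 2) = 60 × ((90-237)/153 + 2)
  -147/153 + 2 = -0.9607… + 2 = 1.0392…
  H = 60 × 1.0392… = 62.352…° → H = 62.4°
= HSL(62.4°, 86.4%, 65.3%)


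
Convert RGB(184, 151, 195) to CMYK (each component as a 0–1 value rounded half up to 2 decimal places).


R'=184/255≈0.7216, G'=151/255≈0.5922, B'=195/255≈0.7647
K = 1 - max(R',G',B') = 1 - 195/255 = 60/255 = 0.23529… → 0.24
(1-R'-K)/(1-K) simplifies to (max-R)/max with max = 195:
C = (195-184)/195 = 11/195 = 0.05641… → 0.06
M = (195-151)/195 = 44/195 = 0.22564… → 0.23
Y = (195-195)/195 = 0/195 = 0 → 0.00
= CMYK(0.06, 0.23, 0.00, 0.24)


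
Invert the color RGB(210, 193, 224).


Invert: (255-R, 255-G, 255-B)
R: 255-210 = 45
G: 255-193 = 62
B: 255-224 = 31
= RGB(45, 62, 31)


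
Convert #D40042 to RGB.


D4 → 212 (R)
00 → 0 (G)
42 → 66 (B)
= RGB(212, 0, 66)


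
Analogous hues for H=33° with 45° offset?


Base hue: 33°
Left analog: (33 - 45) mod 360 = 348°
Right analog: (33 + 45) mod 360 = 78°
Analogous hues = 348° and 78°


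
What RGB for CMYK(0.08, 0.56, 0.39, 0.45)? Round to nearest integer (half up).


R = 255 × (1-C) × (1-K) = 255 × 0.92 × 0.55 = 129.03 → 129
G = 255 × (1-M) × (1-K) = 255 × 0.44 × 0.55 = 61.71 → 62
B = 255 × (1-Y) × (1-K) = 255 × 0.61 × 0.55 = 85.5525 → 86
= RGB(129, 62, 86)


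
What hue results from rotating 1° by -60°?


New hue = (H + rotation) mod 360
New hue = (1 -60) mod 360
= -59 mod 360
= 301°


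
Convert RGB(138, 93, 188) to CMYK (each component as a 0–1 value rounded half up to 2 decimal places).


R'=138/255≈0.5412, G'=93/255≈0.3647, B'=188/255≈0.7373
K = 1 - max(R',G',B') = 1 - 188/255 = 67/255 = 0.26274… → 0.26
(1-R'-K)/(1-K) simplifies to (max-R)/max with max = 188:
C = (188-138)/188 = 50/188 = 0.26595… → 0.27
M = (188-93)/188 = 95/188 = 0.50531… → 0.51
Y = (188-188)/188 = 0/188 = 0 → 0.00
= CMYK(0.27, 0.51, 0.00, 0.26)


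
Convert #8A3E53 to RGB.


8A → 138 (R)
3E → 62 (G)
53 → 83 (B)
= RGB(138, 62, 83)


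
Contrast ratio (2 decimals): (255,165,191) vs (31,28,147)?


Linearize each sRGB channel c=v/255: c/12.92 if c ≤ 0.04045 else ((c+0.055)/1.055)^2.4
L = 0.2126×R_lin + 0.7152×G_lin + 0.0722×B_lin
Color 1 (255,165,191):
  R=255: 255/255≈1.0000 > 0.04045 → ((1.0000+0.055)/1.055)^2.4 ≈ 1.00000
  G=165: 165/255≈0.6471 > 0.04045 → ((0.6471+0.055)/1.055)^2.4 ≈ 0.37626
  B=191: 191/255≈0.7490 > 0.04045 → ((0.7490+0.055)/1.055)^2.4 ≈ 0.52100
  L1 = 0.2126×1.00000 + 0.7152×0.37626 + 0.0722×0.52100 ≈ 0.51932
Color 2 (31,28,147):
  R=31: 31/255≈0.1216 > 0.04045 → ((0.1216+0.055)/1.055)^2.4 ≈ 0.01370
  G=28: 28/255≈0.1098 > 0.04045 → ((0.1098+0.055)/1.055)^2.4 ≈ 0.01161
  B=147: 147/255≈0.5765 > 0.04045 → ((0.5765+0.055)/1.055)^2.4 ≈ 0.29177
  L2 = 0.2126×0.01370 + 0.7152×0.01161 + 0.0722×0.29177 ≈ 0.03228
Lighter = 0.51932, Darker = 0.03228
Ratio = (L_lighter + 0.05) / (L_darker + 0.05)
Ratio = (0.51932 + 0.05) / (0.03228 + 0.05) = 0.56932 / 0.08228 ≈ 6.9189
Ratio ≈ 6.92:1


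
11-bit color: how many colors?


Colors = 2^bits = 2^11
= 2,048 colors


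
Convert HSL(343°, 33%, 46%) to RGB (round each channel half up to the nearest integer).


H=343°, S=0.33, L=0.46
C = (1-|2L-1|)×S = (1-|-0.08|)×0.33 = 0.3036
H' = H/60 = 343/60 ≈ 5.7167; X = C×(1-|H' mod 2 - 1|) = 0.08602
m = L - C/2 = 0.46 - 0.1518 = 0.3082
Sector ⌊H'⌋ = 5 → (R',G',B') = (0.3036, 0.0, 0.08602)
RGB = ((R'+m)×255, (G'+m)×255, (B'+m)×255) = (156.009, 78.591, 100.5261)
Round half up → RGB(156, 79, 101)


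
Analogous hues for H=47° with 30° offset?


Base hue: 47°
Left analog: (47 - 30) mod 360 = 17°
Right analog: (47 + 30) mod 360 = 77°
Analogous hues = 17° and 77°


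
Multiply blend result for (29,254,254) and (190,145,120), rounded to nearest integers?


Multiply: C = A×B/255, rounded to nearest integer
R: 29×190/255 = 5510/255 ≈ 21.608 → 22
G: 254×145/255 = 36830/255 ≈ 144.431 → 144
B: 254×120/255 = 30480/255 ≈ 119.529 → 120
= RGB(22, 144, 120)


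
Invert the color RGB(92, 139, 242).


Invert: (255-R, 255-G, 255-B)
R: 255-92 = 163
G: 255-139 = 116
B: 255-242 = 13
= RGB(163, 116, 13)


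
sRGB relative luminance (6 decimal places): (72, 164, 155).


Linearize each channel (sRGB transfer function): c = v/255; c_lin = c/12.92 if c ≤ 0.04045, else ((c+0.055)/1.055)^2.4
  R: 72/255 ≈ 0.282353 > 0.04045 → ((0.282353+0.055)/1.055)^2.4 ≈ 0.064803
  G: 164/255 ≈ 0.643137 > 0.04045 → ((0.643137+0.055)/1.055)^2.4 ≈ 0.371238
  B: 155/255 ≈ 0.607843 > 0.04045 → ((0.607843+0.055)/1.055)^2.4 ≈ 0.327778
R_lin = 0.064803, G_lin = 0.371238, B_lin = 0.327778
L = 0.2126×R + 0.7152×G + 0.0722×B
L = 0.2126×0.064803 + 0.7152×0.371238 + 0.0722×0.327778
L ≈ 0.302952


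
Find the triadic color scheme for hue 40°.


Triadic: equally spaced at 120° intervals
H1 = 40°
H2 = (40 + 120) mod 360 = 160°
H3 = (40 + 240) mod 360 = 280°
Triadic = 40°, 160°, 280°


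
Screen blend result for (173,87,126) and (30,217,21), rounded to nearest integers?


Screen: C = 255 - (255-A)×(255-B)/255, rounded to nearest integer
R: 255 - (255-173)×(255-30)/255 = 255 - 18450/255 ≈ 255 - 72.353 = 182.647 → 183
G: 255 - (255-87)×(255-217)/255 = 255 - 6384/255 ≈ 255 - 25.035 = 229.965 → 230
B: 255 - (255-126)×(255-21)/255 = 255 - 30186/255 ≈ 255 - 118.376 = 136.624 → 137
= RGB(183, 230, 137)


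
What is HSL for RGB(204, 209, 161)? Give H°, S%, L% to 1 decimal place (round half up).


Normalize: R'=204/255≈0.8000, G'=209/255≈0.8196, B'=161/255≈0.6314
Max=209/255, Min=161/255, Δ=Max-Min=48/255
L = (Max+Min)/2 = (209+161)/510 = 370/510 = 0.72549… → L = 72.5%
L > 0.5 → S = Δ/(2-Max-Min) = 48/(510-209-161) = 48/140 = 0.34285… → S = 34.3%
(the 1/255 factors cancel in S and H, so raw channel differences can be used)
Max is G' → H = 60 × ((B-R)/Δ + 2) = 60 × ((161-204)/48 + 2)
  -43/48 + 2 = -0.8958… + 2 = 1.1041…
  H = 60 × 1.1041… = 66.25° → H = 66.3°
= HSL(66.3°, 34.3%, 72.5%)


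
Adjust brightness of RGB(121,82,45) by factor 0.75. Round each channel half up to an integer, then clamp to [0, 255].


Multiply each channel by 0.75, round half up, clamp to [0, 255]
R: 121×0.75 = 90.75 → round → 91
G: 82×0.75 = 61.5 → round → 62
B: 45×0.75 = 33.75 → round → 34
= RGB(91, 62, 34)


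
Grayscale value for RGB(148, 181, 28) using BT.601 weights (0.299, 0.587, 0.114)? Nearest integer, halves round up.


Gray = 0.299×R + 0.587×G + 0.114×B
Gray = 0.299×148 + 0.587×181 + 0.114×28
Gray = 44.252 + 106.247 + 3.192
Gray = 153.691 → round half up → 154
Gray = 154


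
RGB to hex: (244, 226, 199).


R = 244 → F4 (hex)
G = 226 → E2 (hex)
B = 199 → C7 (hex)
Hex = #F4E2C7


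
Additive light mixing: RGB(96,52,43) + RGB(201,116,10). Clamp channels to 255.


Additive: each channel = min(255, C₁+C₂)
R: 96+201 = 297 → 255
G: 52+116 = 168 → 168
B: 43+10 = 53 → 53
= RGB(255, 168, 53)


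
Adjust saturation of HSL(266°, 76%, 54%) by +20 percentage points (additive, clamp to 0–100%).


Original S = 76%
Adjustment = +20 percentage points
New S = 76 + (20) = 96
Clamp to [0, 100] → 96
= HSL(266°, 96%, 54%)


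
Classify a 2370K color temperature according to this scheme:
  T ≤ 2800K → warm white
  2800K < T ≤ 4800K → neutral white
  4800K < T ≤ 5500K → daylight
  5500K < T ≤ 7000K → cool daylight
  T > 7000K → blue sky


Temperature: 2370K
2370K ≤ 2800K → warm white
Classification: warm white


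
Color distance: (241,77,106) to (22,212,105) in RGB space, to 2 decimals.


d = √[(R₁-R₂)² + (G₁-G₂)² + (B₁-B₂)²]
d = √[(241-22)² + (77-212)² + (106-105)²]
d = √[47961 + 18225 + 1]
d = √66187
d ≈ 257.27


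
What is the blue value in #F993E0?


Color: #F993E0
R = F9 = 249
G = 93 = 147
B = E0 = 224
Blue = 224


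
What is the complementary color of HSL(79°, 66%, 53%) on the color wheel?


Complement = opposite side of color wheel = hue + 180°
H' = (79 + 180) mod 360 = 259°
S and L unchanged.
= HSL(259°, 66%, 53%)


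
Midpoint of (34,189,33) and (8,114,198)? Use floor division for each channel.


Midpoint: each channel = ⌊(C₁+C₂)/2⌋
R: ⌊(34+8)/2⌋ = 21
G: ⌊(189+114)/2⌋ = 151
B: ⌊(33+198)/2⌋ = 115
= RGB(21, 151, 115)


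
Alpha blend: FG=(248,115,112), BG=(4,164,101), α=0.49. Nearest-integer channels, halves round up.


C = α×F + (1-α)×B, with 1-α = 0.51
R: 0.49×248 + 0.51×4 = 121.52 + 2.04 = 123.56 → 124
G: 0.49×115 + 0.51×164 = 56.35 + 83.64 = 139.99 → 140
B: 0.49×112 + 0.51×101 = 54.88 + 51.51 = 106.39 → 106
= RGB(124, 140, 106)


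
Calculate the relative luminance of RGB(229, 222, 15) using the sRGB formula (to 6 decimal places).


Linearize each channel (sRGB transfer function): c = v/255; c_lin = c/12.92 if c ≤ 0.04045, else ((c+0.055)/1.055)^2.4
  R: 229/255 ≈ 0.898039 > 0.04045 → ((0.898039+0.055)/1.055)^2.4 ≈ 0.783538
  G: 222/255 ≈ 0.870588 > 0.04045 → ((0.870588+0.055)/1.055)^2.4 ≈ 0.730461
  B: 15/255 ≈ 0.058824 > 0.04045 → ((0.058824+0.055)/1.055)^2.4 ≈ 0.004777
R_lin = 0.783538, G_lin = 0.730461, B_lin = 0.004777
L = 0.2126×R + 0.7152×G + 0.0722×B
L = 0.2126×0.783538 + 0.7152×0.730461 + 0.0722×0.004777
L ≈ 0.689351


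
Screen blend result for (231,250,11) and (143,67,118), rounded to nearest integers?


Screen: C = 255 - (255-A)×(255-B)/255, rounded to nearest integer
R: 255 - (255-231)×(255-143)/255 = 255 - 2688/255 ≈ 255 - 10.541 = 244.459 → 244
G: 255 - (255-250)×(255-67)/255 = 255 - 940/255 ≈ 255 - 3.686 = 251.314 → 251
B: 255 - (255-11)×(255-118)/255 = 255 - 33428/255 ≈ 255 - 131.090 = 123.910 → 124
= RGB(244, 251, 124)


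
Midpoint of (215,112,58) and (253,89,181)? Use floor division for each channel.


Midpoint: each channel = ⌊(C₁+C₂)/2⌋
R: ⌊(215+253)/2⌋ = 234
G: ⌊(112+89)/2⌋ = 100
B: ⌊(58+181)/2⌋ = 119
= RGB(234, 100, 119)


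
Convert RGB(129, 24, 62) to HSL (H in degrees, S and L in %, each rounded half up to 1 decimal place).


Normalize: R'=129/255≈0.5059, G'=24/255≈0.0941, B'=62/255≈0.2431
Max=129/255, Min=24/255, Δ=Max-Min=105/255
L = (Max+Min)/2 = (129+24)/510 = 153/510 = 0.3 → L = 30.0%
L ≤ 0.5 → S = Δ/(Max+Min) = 105/(129+24) = 105/153 = 0.68627… → S = 68.6%
(the 1/255 factors cancel in S and H, so raw channel differences can be used)
Max is R' → H = 60 × (((G-B)/Δ) mod 6) = 60 × (((24-62)/105) mod 6)
  (-38)/105 = -0.3619…; negative, so add 6 → 5.6380…
  H = 60 × 5.6380… = 338.285…° → H = 338.3°
= HSL(338.3°, 68.6%, 30.0%)


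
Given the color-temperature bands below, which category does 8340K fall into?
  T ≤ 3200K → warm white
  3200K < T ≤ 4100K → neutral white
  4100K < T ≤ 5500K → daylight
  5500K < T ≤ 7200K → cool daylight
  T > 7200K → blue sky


Temperature: 8340K
8340K > 7200K → blue sky
Classification: blue sky


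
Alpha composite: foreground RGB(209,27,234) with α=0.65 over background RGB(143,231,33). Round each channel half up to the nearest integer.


C = α×F + (1-α)×B, with 1-α = 0.35
R: 0.65×209 + 0.35×143 = 135.85 + 50.05 = 185.90 → 186
G: 0.65×27 + 0.35×231 = 17.55 + 80.85 = 98.40 → 98
B: 0.65×234 + 0.35×33 = 152.10 + 11.55 = 163.65 → 164
= RGB(186, 98, 164)


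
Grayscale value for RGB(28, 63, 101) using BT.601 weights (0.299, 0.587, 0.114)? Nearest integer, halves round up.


Gray = 0.299×R + 0.587×G + 0.114×B
Gray = 0.299×28 + 0.587×63 + 0.114×101
Gray = 8.372 + 36.981 + 11.514
Gray = 56.867 → round half up → 57
Gray = 57


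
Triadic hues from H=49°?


Triadic: equally spaced at 120° intervals
H1 = 49°
H2 = (49 + 120) mod 360 = 169°
H3 = (49 + 240) mod 360 = 289°
Triadic = 49°, 169°, 289°


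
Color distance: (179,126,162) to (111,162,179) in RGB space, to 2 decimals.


d = √[(R₁-R₂)² + (G₁-G₂)² + (B₁-B₂)²]
d = √[(179-111)² + (126-162)² + (162-179)²]
d = √[4624 + 1296 + 289]
d = √6209
d ≈ 78.80


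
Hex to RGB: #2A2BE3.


2A → 42 (R)
2B → 43 (G)
E3 → 227 (B)
= RGB(42, 43, 227)


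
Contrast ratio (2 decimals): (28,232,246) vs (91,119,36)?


Linearize each sRGB channel c=v/255: c/12.92 if c ≤ 0.04045 else ((c+0.055)/1.055)^2.4
L = 0.2126×R_lin + 0.7152×G_lin + 0.0722×B_lin
Color 1 (28,232,246):
  R=28: 28/255≈0.1098 > 0.04045 → ((0.1098+0.055)/1.055)^2.4 ≈ 0.01161
  G=232: 232/255≈0.9098 > 0.04045 → ((0.9098+0.055)/1.055)^2.4 ≈ 0.80695
  B=246: 246/255≈0.9647 > 0.04045 → ((0.9647+0.055)/1.055)^2.4 ≈ 0.92158
  L1 = 0.2126×0.01161 + 0.7152×0.80695 + 0.0722×0.92158 ≈ 0.64614
Color 2 (91,119,36):
  R=91: 91/255≈0.3569 > 0.04045 → ((0.3569+0.055)/1.055)^2.4 ≈ 0.10462
  G=119: 119/255≈0.4667 > 0.04045 → ((0.4667+0.055)/1.055)^2.4 ≈ 0.18447
  B=36: 36/255≈0.1412 > 0.04045 → ((0.1412+0.055)/1.055)^2.4 ≈ 0.01764
  L2 = 0.2126×0.10462 + 0.7152×0.18447 + 0.0722×0.01764 ≈ 0.15545
Lighter = 0.64614, Darker = 0.15545
Ratio = (L_lighter + 0.05) / (L_darker + 0.05)
Ratio = (0.64614 + 0.05) / (0.15545 + 0.05) = 0.69614 / 0.20545 ≈ 3.3883
Ratio ≈ 3.39:1


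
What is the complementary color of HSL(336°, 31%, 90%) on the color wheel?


Complement = opposite side of color wheel = hue + 180°
H' = (336 + 180) mod 360 = 156°
S and L unchanged.
= HSL(156°, 31%, 90%)


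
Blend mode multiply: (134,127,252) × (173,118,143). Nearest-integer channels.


Multiply: C = A×B/255, rounded to nearest integer
R: 134×173/255 = 23182/255 ≈ 90.910 → 91
G: 127×118/255 = 14986/255 ≈ 58.769 → 59
B: 252×143/255 = 36036/255 ≈ 141.318 → 141
= RGB(91, 59, 141)


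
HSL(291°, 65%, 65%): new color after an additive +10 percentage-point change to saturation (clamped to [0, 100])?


Original S = 65%
Adjustment = +10 percentage points
New S = 65 + (10) = 75
Clamp to [0, 100] → 75
= HSL(291°, 75%, 65%)


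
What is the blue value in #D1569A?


Color: #D1569A
R = D1 = 209
G = 56 = 86
B = 9A = 154
Blue = 154


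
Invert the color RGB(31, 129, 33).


Invert: (255-R, 255-G, 255-B)
R: 255-31 = 224
G: 255-129 = 126
B: 255-33 = 222
= RGB(224, 126, 222)


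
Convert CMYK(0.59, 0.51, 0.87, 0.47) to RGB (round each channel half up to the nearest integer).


R = 255 × (1-C) × (1-K) = 255 × 0.41 × 0.53 = 55.4115 → 55
G = 255 × (1-M) × (1-K) = 255 × 0.49 × 0.53 = 66.2235 → 66
B = 255 × (1-Y) × (1-K) = 255 × 0.13 × 0.53 = 17.5695 → 18
= RGB(55, 66, 18)


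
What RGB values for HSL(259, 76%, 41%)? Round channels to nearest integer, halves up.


H=259°, S=0.76, L=0.41
C = (1-|2L-1|)×S = (1-|-0.18|)×0.76 = 0.6232
H' = H/60 = 259/60 ≈ 4.3167; X = C×(1-|H' mod 2 - 1|) ≈ 0.1973
m = L - C/2 = 0.41 - 0.3116 = 0.0984
Sector ⌊H'⌋ = 4 → (R',G',B') = (≈0.1973, 0.0, 0.6232)
RGB = ((R'+m)×255, (G'+m)×255, (B'+m)×255) = (75.4154, 25.092, 184.008)
Round half up → RGB(75, 25, 184)


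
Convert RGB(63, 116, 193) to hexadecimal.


R = 63 → 3F (hex)
G = 116 → 74 (hex)
B = 193 → C1 (hex)
Hex = #3F74C1


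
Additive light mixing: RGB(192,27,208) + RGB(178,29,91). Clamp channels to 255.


Additive: each channel = min(255, C₁+C₂)
R: 192+178 = 370 → 255
G: 27+29 = 56 → 56
B: 208+91 = 299 → 255
= RGB(255, 56, 255)


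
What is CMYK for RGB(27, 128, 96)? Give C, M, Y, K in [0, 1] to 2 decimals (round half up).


R'=27/255≈0.1059, G'=128/255≈0.5020, B'=96/255≈0.3765
K = 1 - max(R',G',B') = 1 - 128/255 = 127/255 = 0.49803… → 0.50
(1-R'-K)/(1-K) simplifies to (max-R)/max with max = 128:
C = (128-27)/128 = 101/128 = 0.78906… → 0.79
M = (128-128)/128 = 0/128 = 0 → 0.00
Y = (128-96)/128 = 32/128 = 0.25 → 0.25
= CMYK(0.79, 0.00, 0.25, 0.50)


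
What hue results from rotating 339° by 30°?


New hue = (H + rotation) mod 360
New hue = (339 + 30) mod 360
= 369 mod 360
= 9°


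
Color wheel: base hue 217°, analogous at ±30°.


Base hue: 217°
Left analog: (217 - 30) mod 360 = 187°
Right analog: (217 + 30) mod 360 = 247°
Analogous hues = 187° and 247°


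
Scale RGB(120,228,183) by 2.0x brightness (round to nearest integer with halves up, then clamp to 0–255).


Multiply each channel by 2.0, round half up, clamp to [0, 255]
R: 120×2.0 = 240
G: 228×2.0 = 456 → clamp → 255
B: 183×2.0 = 366 → clamp → 255
= RGB(240, 255, 255)


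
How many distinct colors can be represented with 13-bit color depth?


Colors = 2^bits = 2^13
= 8,192 colors


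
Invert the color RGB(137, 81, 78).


Invert: (255-R, 255-G, 255-B)
R: 255-137 = 118
G: 255-81 = 174
B: 255-78 = 177
= RGB(118, 174, 177)


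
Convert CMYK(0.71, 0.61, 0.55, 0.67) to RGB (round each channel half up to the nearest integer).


R = 255 × (1-C) × (1-K) = 255 × 0.29 × 0.33 = 24.4035 → 24
G = 255 × (1-M) × (1-K) = 255 × 0.39 × 0.33 = 32.8185 → 33
B = 255 × (1-Y) × (1-K) = 255 × 0.45 × 0.33 = 37.8675 → 38
= RGB(24, 33, 38)


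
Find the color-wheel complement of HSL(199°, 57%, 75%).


Complement = opposite side of color wheel = hue + 180°
H' = (199 + 180) mod 360 = 19°
S and L unchanged.
= HSL(19°, 57%, 75%)


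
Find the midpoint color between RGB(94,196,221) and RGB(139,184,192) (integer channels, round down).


Midpoint: each channel = ⌊(C₁+C₂)/2⌋
R: ⌊(94+139)/2⌋ = 116
G: ⌊(196+184)/2⌋ = 190
B: ⌊(221+192)/2⌋ = 206
= RGB(116, 190, 206)


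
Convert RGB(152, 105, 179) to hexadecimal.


R = 152 → 98 (hex)
G = 105 → 69 (hex)
B = 179 → B3 (hex)
Hex = #9869B3


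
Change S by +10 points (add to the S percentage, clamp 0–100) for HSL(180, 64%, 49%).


Original S = 64%
Adjustment = +10 percentage points
New S = 64 + (10) = 74
Clamp to [0, 100] → 74
= HSL(180°, 74%, 49%)


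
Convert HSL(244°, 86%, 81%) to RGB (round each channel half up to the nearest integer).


H=244°, S=0.86, L=0.81
C = (1-|2L-1|)×S = (1-|0.62|)×0.86 = 0.3268
H' = H/60 = 244/60 ≈ 4.0667; X = C×(1-|H' mod 2 - 1|) ≈ 0.0218
m = L - C/2 = 0.81 - 0.1634 = 0.6466
Sector ⌊H'⌋ = 4 → (R',G',B') = (≈0.0218, 0.0, 0.3268)
RGB = ((R'+m)×255, (G'+m)×255, (B'+m)×255) = (170.4386, 164.883, 248.217)
Round half up → RGB(170, 165, 248)


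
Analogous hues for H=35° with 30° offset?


Base hue: 35°
Left analog: (35 - 30) mod 360 = 5°
Right analog: (35 + 30) mod 360 = 65°
Analogous hues = 5° and 65°


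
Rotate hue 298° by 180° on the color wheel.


New hue = (H + rotation) mod 360
New hue = (298 + 180) mod 360
= 478 mod 360
= 118°


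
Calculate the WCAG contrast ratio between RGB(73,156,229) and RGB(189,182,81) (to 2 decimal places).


Linearize each sRGB channel c=v/255: c/12.92 if c ≤ 0.04045 else ((c+0.055)/1.055)^2.4
L = 0.2126×R_lin + 0.7152×G_lin + 0.0722×B_lin
Color 1 (73,156,229):
  R=73: 73/255≈0.2863 > 0.04045 → ((0.2863+0.055)/1.055)^2.4 ≈ 0.06663
  G=156: 156/255≈0.6118 > 0.04045 → ((0.6118+0.055)/1.055)^2.4 ≈ 0.33245
  B=229: 229/255≈0.8980 > 0.04045 → ((0.8980+0.055)/1.055)^2.4 ≈ 0.78354
  L1 = 0.2126×0.06663 + 0.7152×0.33245 + 0.0722×0.78354 ≈ 0.30851
Color 2 (189,182,81):
  R=189: 189/255≈0.7412 > 0.04045 → ((0.7412+0.055)/1.055)^2.4 ≈ 0.50888
  G=182: 182/255≈0.7137 > 0.04045 → ((0.7137+0.055)/1.055)^2.4 ≈ 0.46778
  B=81: 81/255≈0.3176 > 0.04045 → ((0.3176+0.055)/1.055)^2.4 ≈ 0.08228
  L2 = 0.2126×0.50888 + 0.7152×0.46778 + 0.0722×0.08228 ≈ 0.44869
Lighter = 0.44869, Darker = 0.30851
Ratio = (L_lighter + 0.05) / (L_darker + 0.05)
Ratio = (0.44869 + 0.05) / (0.30851 + 0.05) = 0.49869 / 0.35851 ≈ 1.3910
Ratio ≈ 1.39:1


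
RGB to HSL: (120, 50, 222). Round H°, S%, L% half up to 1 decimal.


Normalize: R'=120/255≈0.4706, G'=50/255≈0.1961, B'=222/255≈0.8706
Max=222/255, Min=50/255, Δ=Max-Min=172/255
L = (Max+Min)/2 = (222+50)/510 = 272/510 = 0.53333… → L = 53.3%
L > 0.5 → S = Δ/(2-Max-Min) = 172/(510-222-50) = 172/238 = 0.72268… → S = 72.3%
(the 1/255 factors cancel in S and H, so raw channel differences can be used)
Max is B' → H = 60 × ((R-G)/Δ + 4) = 60 × ((120-50)/172 + 4)
  70/172 + 4 = 0.4069… + 4 = 4.4069…
  H = 60 × 4.4069… = 264.418…° → H = 264.4°
= HSL(264.4°, 72.3%, 53.3%)


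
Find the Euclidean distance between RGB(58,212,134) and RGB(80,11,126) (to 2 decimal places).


d = √[(R₁-R₂)² + (G₁-G₂)² + (B₁-B₂)²]
d = √[(58-80)² + (212-11)² + (134-126)²]
d = √[484 + 40401 + 64]
d = √40949
d ≈ 202.36


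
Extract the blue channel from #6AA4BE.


Color: #6AA4BE
R = 6A = 106
G = A4 = 164
B = BE = 190
Blue = 190


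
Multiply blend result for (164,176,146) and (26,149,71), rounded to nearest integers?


Multiply: C = A×B/255, rounded to nearest integer
R: 164×26/255 = 4264/255 ≈ 16.722 → 17
G: 176×149/255 = 26224/255 ≈ 102.839 → 103
B: 146×71/255 = 10366/255 ≈ 40.651 → 41
= RGB(17, 103, 41)


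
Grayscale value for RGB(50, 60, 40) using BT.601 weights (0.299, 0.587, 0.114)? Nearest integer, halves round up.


Gray = 0.299×R + 0.587×G + 0.114×B
Gray = 0.299×50 + 0.587×60 + 0.114×40
Gray = 14.950 + 35.220 + 4.560
Gray = 54.730 → round half up → 55
Gray = 55


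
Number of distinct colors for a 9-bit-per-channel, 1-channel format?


Total bits = 9 bits/channel × 1 channels = 9 bits
Distinct colors = 2^9
= 512 colors


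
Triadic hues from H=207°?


Triadic: equally spaced at 120° intervals
H1 = 207°
H2 = (207 + 120) mod 360 = 327°
H3 = (207 + 240) mod 360 = 87°
Triadic = 207°, 327°, 87°


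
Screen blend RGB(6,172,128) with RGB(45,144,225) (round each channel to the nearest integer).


Screen: C = 255 - (255-A)×(255-B)/255, rounded to nearest integer
R: 255 - (255-6)×(255-45)/255 = 255 - 52290/255 ≈ 255 - 205.059 = 49.941 → 50
G: 255 - (255-172)×(255-144)/255 = 255 - 9213/255 ≈ 255 - 36.129 = 218.871 → 219
B: 255 - (255-128)×(255-225)/255 = 255 - 3810/255 ≈ 255 - 14.941 = 240.059 → 240
= RGB(50, 219, 240)


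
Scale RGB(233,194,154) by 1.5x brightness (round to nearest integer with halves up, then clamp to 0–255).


Multiply each channel by 1.5, round half up, clamp to [0, 255]
R: 233×1.5 = 349.5 → round → 350 → clamp → 255
G: 194×1.5 = 291 → clamp → 255
B: 154×1.5 = 231
= RGB(255, 255, 231)


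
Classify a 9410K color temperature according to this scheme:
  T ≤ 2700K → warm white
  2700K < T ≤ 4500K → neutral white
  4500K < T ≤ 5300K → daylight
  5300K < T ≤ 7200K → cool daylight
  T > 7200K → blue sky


Temperature: 9410K
9410K > 7200K → blue sky
Classification: blue sky


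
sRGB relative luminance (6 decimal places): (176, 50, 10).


Linearize each channel (sRGB transfer function): c = v/255; c_lin = c/12.92 if c ≤ 0.04045, else ((c+0.055)/1.055)^2.4
  R: 176/255 ≈ 0.690196 > 0.04045 → ((0.690196+0.055)/1.055)^2.4 ≈ 0.434154
  G: 50/255 ≈ 0.196078 > 0.04045 → ((0.196078+0.055)/1.055)^2.4 ≈ 0.031896
  B: 10/255 ≈ 0.039216 ≤ 0.04045 → 0.039216/12.92 ≈ 0.003035
R_lin = 0.434154, G_lin = 0.031896, B_lin = 0.003035
L = 0.2126×R + 0.7152×G + 0.0722×B
L = 0.2126×0.434154 + 0.7152×0.031896 + 0.0722×0.003035
L ≈ 0.115332


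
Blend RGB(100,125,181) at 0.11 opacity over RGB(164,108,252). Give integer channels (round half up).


C = α×F + (1-α)×B, with 1-α = 0.89
R: 0.11×100 + 0.89×164 = 11.00 + 145.96 = 156.96 → 157
G: 0.11×125 + 0.89×108 = 13.75 + 96.12 = 109.87 → 110
B: 0.11×181 + 0.89×252 = 19.91 + 224.28 = 244.19 → 244
= RGB(157, 110, 244)


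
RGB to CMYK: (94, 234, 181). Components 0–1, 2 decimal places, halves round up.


R'=94/255≈0.3686, G'=234/255≈0.9176, B'=181/255≈0.7098
K = 1 - max(R',G',B') = 1 - 234/255 = 21/255 = 0.08235… → 0.08
(1-R'-K)/(1-K) simplifies to (max-R)/max with max = 234:
C = (234-94)/234 = 140/234 = 0.59829… → 0.60
M = (234-234)/234 = 0/234 = 0 → 0.00
Y = (234-181)/234 = 53/234 = 0.22649… → 0.23
= CMYK(0.60, 0.00, 0.23, 0.08)


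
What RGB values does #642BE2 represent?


64 → 100 (R)
2B → 43 (G)
E2 → 226 (B)
= RGB(100, 43, 226)


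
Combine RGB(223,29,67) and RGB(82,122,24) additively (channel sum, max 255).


Additive: each channel = min(255, C₁+C₂)
R: 223+82 = 305 → 255
G: 29+122 = 151 → 151
B: 67+24 = 91 → 91
= RGB(255, 151, 91)


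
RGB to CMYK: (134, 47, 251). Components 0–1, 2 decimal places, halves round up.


R'=134/255≈0.5255, G'=47/255≈0.1843, B'=251/255≈0.9843
K = 1 - max(R',G',B') = 1 - 251/255 = 4/255 = 0.01568… → 0.02
(1-R'-K)/(1-K) simplifies to (max-R)/max with max = 251:
C = (251-134)/251 = 117/251 = 0.46613… → 0.47
M = (251-47)/251 = 204/251 = 0.81274… → 0.81
Y = (251-251)/251 = 0/251 = 0 → 0.00
= CMYK(0.47, 0.81, 0.00, 0.02)


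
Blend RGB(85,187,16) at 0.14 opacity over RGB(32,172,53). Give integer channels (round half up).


C = α×F + (1-α)×B, with 1-α = 0.86
R: 0.14×85 + 0.86×32 = 11.90 + 27.52 = 39.42 → 39
G: 0.14×187 + 0.86×172 = 26.18 + 147.92 = 174.10 → 174
B: 0.14×16 + 0.86×53 = 2.24 + 45.58 = 47.82 → 48
= RGB(39, 174, 48)


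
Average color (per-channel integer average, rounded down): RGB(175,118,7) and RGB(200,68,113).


Midpoint: each channel = ⌊(C₁+C₂)/2⌋
R: ⌊(175+200)/2⌋ = 187
G: ⌊(118+68)/2⌋ = 93
B: ⌊(7+113)/2⌋ = 60
= RGB(187, 93, 60)


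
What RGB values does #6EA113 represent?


6E → 110 (R)
A1 → 161 (G)
13 → 19 (B)
= RGB(110, 161, 19)


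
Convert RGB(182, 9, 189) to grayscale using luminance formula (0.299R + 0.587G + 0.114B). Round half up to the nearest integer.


Gray = 0.299×R + 0.587×G + 0.114×B
Gray = 0.299×182 + 0.587×9 + 0.114×189
Gray = 54.418 + 5.283 + 21.546
Gray = 81.247 → round half up → 81
Gray = 81


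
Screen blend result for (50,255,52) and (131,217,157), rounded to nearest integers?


Screen: C = 255 - (255-A)×(255-B)/255, rounded to nearest integer
R: 255 - (255-50)×(255-131)/255 = 255 - 25420/255 ≈ 255 - 99.686 = 155.314 → 155
G: 255 - (255-255)×(255-217)/255 = 255 - 0/255 ≈ 255 - 0.000 = 255.000 → 255
B: 255 - (255-52)×(255-157)/255 = 255 - 19894/255 ≈ 255 - 78.016 = 176.984 → 177
= RGB(155, 255, 177)


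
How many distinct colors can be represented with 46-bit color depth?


Colors = 2^bits = 2^46
= 70,368,744,177,664 colors


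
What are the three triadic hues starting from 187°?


Triadic: equally spaced at 120° intervals
H1 = 187°
H2 = (187 + 120) mod 360 = 307°
H3 = (187 + 240) mod 360 = 67°
Triadic = 187°, 307°, 67°


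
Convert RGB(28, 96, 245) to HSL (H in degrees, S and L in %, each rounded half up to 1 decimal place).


Normalize: R'=28/255≈0.1098, G'=96/255≈0.3765, B'=245/255≈0.9608
Max=245/255, Min=28/255, Δ=Max-Min=217/255
L = (Max+Min)/2 = (245+28)/510 = 273/510 = 0.53529… → L = 53.5%
L > 0.5 → S = Δ/(2-Max-Min) = 217/(510-245-28) = 217/237 = 0.91561… → S = 91.6%
(the 1/255 factors cancel in S and H, so raw channel differences can be used)
Max is B' → H = 60 × ((R-G)/Δ + 4) = 60 × ((28-96)/217 + 4)
  -68/217 + 4 = -0.3133… + 4 = 3.6866…
  H = 60 × 3.6866… = 221.198…° → H = 221.2°
= HSL(221.2°, 91.6%, 53.5%)
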